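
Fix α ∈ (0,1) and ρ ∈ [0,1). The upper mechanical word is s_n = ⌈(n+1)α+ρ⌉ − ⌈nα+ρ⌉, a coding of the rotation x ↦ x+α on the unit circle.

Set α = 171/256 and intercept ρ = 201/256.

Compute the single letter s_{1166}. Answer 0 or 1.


1

(n+1)α + ρ = (1167·171 + 201) / 256 = 199758/256
nα + ρ     = (1166·171 + 201) / 256 = 199587/256
⌈199758/256⌉ = 781,  ⌈199587/256⌉ = 780
s_{1166} = 781 − 780 = 1


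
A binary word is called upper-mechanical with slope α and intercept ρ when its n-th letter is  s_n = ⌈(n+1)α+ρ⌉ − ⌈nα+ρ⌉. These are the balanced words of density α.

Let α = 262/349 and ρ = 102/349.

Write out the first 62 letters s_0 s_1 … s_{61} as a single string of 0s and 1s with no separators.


10111011101110111011101110111011101110111011101110111011101110

n=0: ⌈(1·262+102)/349⌉ − ⌈(0·262+102)/349⌉ = ⌈364/349⌉ − ⌈102/349⌉ = 2 − 1 = 1
n=1: ⌈(2·262+102)/349⌉ − ⌈(1·262+102)/349⌉ = ⌈626/349⌉ − ⌈364/349⌉ = 2 − 2 = 0
n=2: ⌈(3·262+102)/349⌉ − ⌈(2·262+102)/349⌉ = ⌈888/349⌉ − ⌈626/349⌉ = 3 − 2 = 1
n=3: ⌈(4·262+102)/349⌉ − ⌈(3·262+102)/349⌉ = ⌈1150/349⌉ − ⌈888/349⌉ = 4 − 3 = 1
n=4: ⌈(5·262+102)/349⌉ − ⌈(4·262+102)/349⌉ = ⌈1412/349⌉ − ⌈1150/349⌉ = 5 − 4 = 1
n=5: ⌈(6·262+102)/349⌉ − ⌈(5·262+102)/349⌉ = ⌈1674/349⌉ − ⌈1412/349⌉ = 5 − 5 = 0
n=6: ⌈(7·262+102)/349⌉ − ⌈(6·262+102)/349⌉ = ⌈1936/349⌉ − ⌈1674/349⌉ = 6 − 5 = 1
n=7: ⌈(8·262+102)/349⌉ − ⌈(7·262+102)/349⌉ = ⌈2198/349⌉ − ⌈1936/349⌉ = 7 − 6 = 1
n=8: ⌈(9·262+102)/349⌉ − ⌈(8·262+102)/349⌉ = ⌈2460/349⌉ − ⌈2198/349⌉ = 8 − 7 = 1
n=9: ⌈(10·262+102)/349⌉ − ⌈(9·262+102)/349⌉ = ⌈2722/349⌉ − ⌈2460/349⌉ = 8 − 8 = 0
n=10: ⌈(11·262+102)/349⌉ − ⌈(10·262+102)/349⌉ = ⌈2984/349⌉ − ⌈2722/349⌉ = 9 − 8 = 1
n=11: ⌈(12·262+102)/349⌉ − ⌈(11·262+102)/349⌉ = ⌈3246/349⌉ − ⌈2984/349⌉ = 10 − 9 = 1
n=12: ⌈(13·262+102)/349⌉ − ⌈(12·262+102)/349⌉ = ⌈3508/349⌉ − ⌈3246/349⌉ = 11 − 10 = 1
n=13: ⌈(14·262+102)/349⌉ − ⌈(13·262+102)/349⌉ = ⌈3770/349⌉ − ⌈3508/349⌉ = 11 − 11 = 0
n=14: ⌈(15·262+102)/349⌉ − ⌈(14·262+102)/349⌉ = ⌈4032/349⌉ − ⌈3770/349⌉ = 12 − 11 = 1
n=15: ⌈(16·262+102)/349⌉ − ⌈(15·262+102)/349⌉ = ⌈4294/349⌉ − ⌈4032/349⌉ = 13 − 12 = 1
n=16: ⌈(17·262+102)/349⌉ − ⌈(16·262+102)/349⌉ = ⌈4556/349⌉ − ⌈4294/349⌉ = 14 − 13 = 1
n=17: ⌈(18·262+102)/349⌉ − ⌈(17·262+102)/349⌉ = ⌈4818/349⌉ − ⌈4556/349⌉ = 14 − 14 = 0
n=18: ⌈(19·262+102)/349⌉ − ⌈(18·262+102)/349⌉ = ⌈5080/349⌉ − ⌈4818/349⌉ = 15 − 14 = 1
n=19: ⌈(20·262+102)/349⌉ − ⌈(19·262+102)/349⌉ = ⌈5342/349⌉ − ⌈5080/349⌉ = 16 − 15 = 1
n=20: ⌈(21·262+102)/349⌉ − ⌈(20·262+102)/349⌉ = ⌈5604/349⌉ − ⌈5342/349⌉ = 17 − 16 = 1
n=21: ⌈(22·262+102)/349⌉ − ⌈(21·262+102)/349⌉ = ⌈5866/349⌉ − ⌈5604/349⌉ = 17 − 17 = 0
n=22: ⌈(23·262+102)/349⌉ − ⌈(22·262+102)/349⌉ = ⌈6128/349⌉ − ⌈5866/349⌉ = 18 − 17 = 1
n=23: ⌈(24·262+102)/349⌉ − ⌈(23·262+102)/349⌉ = ⌈6390/349⌉ − ⌈6128/349⌉ = 19 − 18 = 1
n=24: ⌈(25·262+102)/349⌉ − ⌈(24·262+102)/349⌉ = ⌈6652/349⌉ − ⌈6390/349⌉ = 20 − 19 = 1
n=25: ⌈(26·262+102)/349⌉ − ⌈(25·262+102)/349⌉ = ⌈6914/349⌉ − ⌈6652/349⌉ = 20 − 20 = 0
n=26: ⌈(27·262+102)/349⌉ − ⌈(26·262+102)/349⌉ = ⌈7176/349⌉ − ⌈6914/349⌉ = 21 − 20 = 1
n=27: ⌈(28·262+102)/349⌉ − ⌈(27·262+102)/349⌉ = ⌈7438/349⌉ − ⌈7176/349⌉ = 22 − 21 = 1
n=28: ⌈(29·262+102)/349⌉ − ⌈(28·262+102)/349⌉ = ⌈7700/349⌉ − ⌈7438/349⌉ = 23 − 22 = 1
n=29: ⌈(30·262+102)/349⌉ − ⌈(29·262+102)/349⌉ = ⌈7962/349⌉ − ⌈7700/349⌉ = 23 − 23 = 0
n=30: ⌈(31·262+102)/349⌉ − ⌈(30·262+102)/349⌉ = ⌈8224/349⌉ − ⌈7962/349⌉ = 24 − 23 = 1
n=31: ⌈(32·262+102)/349⌉ − ⌈(31·262+102)/349⌉ = ⌈8486/349⌉ − ⌈8224/349⌉ = 25 − 24 = 1
n=32: ⌈(33·262+102)/349⌉ − ⌈(32·262+102)/349⌉ = ⌈8748/349⌉ − ⌈8486/349⌉ = 26 − 25 = 1
n=33: ⌈(34·262+102)/349⌉ − ⌈(33·262+102)/349⌉ = ⌈9010/349⌉ − ⌈8748/349⌉ = 26 − 26 = 0
n=34: ⌈(35·262+102)/349⌉ − ⌈(34·262+102)/349⌉ = ⌈9272/349⌉ − ⌈9010/349⌉ = 27 − 26 = 1
n=35: ⌈(36·262+102)/349⌉ − ⌈(35·262+102)/349⌉ = ⌈9534/349⌉ − ⌈9272/349⌉ = 28 − 27 = 1
n=36: ⌈(37·262+102)/349⌉ − ⌈(36·262+102)/349⌉ = ⌈9796/349⌉ − ⌈9534/349⌉ = 29 − 28 = 1
n=37: ⌈(38·262+102)/349⌉ − ⌈(37·262+102)/349⌉ = ⌈10058/349⌉ − ⌈9796/349⌉ = 29 − 29 = 0
n=38: ⌈(39·262+102)/349⌉ − ⌈(38·262+102)/349⌉ = ⌈10320/349⌉ − ⌈10058/349⌉ = 30 − 29 = 1
n=39: ⌈(40·262+102)/349⌉ − ⌈(39·262+102)/349⌉ = ⌈10582/349⌉ − ⌈10320/349⌉ = 31 − 30 = 1
n=40: ⌈(41·262+102)/349⌉ − ⌈(40·262+102)/349⌉ = ⌈10844/349⌉ − ⌈10582/349⌉ = 32 − 31 = 1
n=41: ⌈(42·262+102)/349⌉ − ⌈(41·262+102)/349⌉ = ⌈11106/349⌉ − ⌈10844/349⌉ = 32 − 32 = 0
n=42: ⌈(43·262+102)/349⌉ − ⌈(42·262+102)/349⌉ = ⌈11368/349⌉ − ⌈11106/349⌉ = 33 − 32 = 1
n=43: ⌈(44·262+102)/349⌉ − ⌈(43·262+102)/349⌉ = ⌈11630/349⌉ − ⌈11368/349⌉ = 34 − 33 = 1
n=44: ⌈(45·262+102)/349⌉ − ⌈(44·262+102)/349⌉ = ⌈11892/349⌉ − ⌈11630/349⌉ = 35 − 34 = 1
n=45: ⌈(46·262+102)/349⌉ − ⌈(45·262+102)/349⌉ = ⌈12154/349⌉ − ⌈11892/349⌉ = 35 − 35 = 0
n=46: ⌈(47·262+102)/349⌉ − ⌈(46·262+102)/349⌉ = ⌈12416/349⌉ − ⌈12154/349⌉ = 36 − 35 = 1
n=47: ⌈(48·262+102)/349⌉ − ⌈(47·262+102)/349⌉ = ⌈12678/349⌉ − ⌈12416/349⌉ = 37 − 36 = 1
n=48: ⌈(49·262+102)/349⌉ − ⌈(48·262+102)/349⌉ = ⌈12940/349⌉ − ⌈12678/349⌉ = 38 − 37 = 1
n=49: ⌈(50·262+102)/349⌉ − ⌈(49·262+102)/349⌉ = ⌈13202/349⌉ − ⌈12940/349⌉ = 38 − 38 = 0
n=50: ⌈(51·262+102)/349⌉ − ⌈(50·262+102)/349⌉ = ⌈13464/349⌉ − ⌈13202/349⌉ = 39 − 38 = 1
n=51: ⌈(52·262+102)/349⌉ − ⌈(51·262+102)/349⌉ = ⌈13726/349⌉ − ⌈13464/349⌉ = 40 − 39 = 1
n=52: ⌈(53·262+102)/349⌉ − ⌈(52·262+102)/349⌉ = ⌈13988/349⌉ − ⌈13726/349⌉ = 41 − 40 = 1
n=53: ⌈(54·262+102)/349⌉ − ⌈(53·262+102)/349⌉ = ⌈14250/349⌉ − ⌈13988/349⌉ = 41 − 41 = 0
n=54: ⌈(55·262+102)/349⌉ − ⌈(54·262+102)/349⌉ = ⌈14512/349⌉ − ⌈14250/349⌉ = 42 − 41 = 1
n=55: ⌈(56·262+102)/349⌉ − ⌈(55·262+102)/349⌉ = ⌈14774/349⌉ − ⌈14512/349⌉ = 43 − 42 = 1
n=56: ⌈(57·262+102)/349⌉ − ⌈(56·262+102)/349⌉ = ⌈15036/349⌉ − ⌈14774/349⌉ = 44 − 43 = 1
n=57: ⌈(58·262+102)/349⌉ − ⌈(57·262+102)/349⌉ = ⌈15298/349⌉ − ⌈15036/349⌉ = 44 − 44 = 0
n=58: ⌈(59·262+102)/349⌉ − ⌈(58·262+102)/349⌉ = ⌈15560/349⌉ − ⌈15298/349⌉ = 45 − 44 = 1
n=59: ⌈(60·262+102)/349⌉ − ⌈(59·262+102)/349⌉ = ⌈15822/349⌉ − ⌈15560/349⌉ = 46 − 45 = 1
n=60: ⌈(61·262+102)/349⌉ − ⌈(60·262+102)/349⌉ = ⌈16084/349⌉ − ⌈15822/349⌉ = 47 − 46 = 1
n=61: ⌈(62·262+102)/349⌉ − ⌈(61·262+102)/349⌉ = ⌈16346/349⌉ − ⌈16084/349⌉ = 47 − 47 = 0


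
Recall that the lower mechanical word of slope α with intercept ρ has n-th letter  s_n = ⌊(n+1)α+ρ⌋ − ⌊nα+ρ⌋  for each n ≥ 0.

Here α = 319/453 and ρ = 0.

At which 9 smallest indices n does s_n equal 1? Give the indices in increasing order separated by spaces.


n=0: ⌊319/453⌋−⌊0/453⌋ = 0−0 = 0
n=1: ⌊638/453⌋−⌊319/453⌋ = 1−0 = 1  ← one
n=2: ⌊957/453⌋−⌊638/453⌋ = 2−1 = 1  ← one
n=3: ⌊1276/453⌋−⌊957/453⌋ = 2−2 = 0
n=4: ⌊1595/453⌋−⌊1276/453⌋ = 3−2 = 1  ← one
n=5: ⌊1914/453⌋−⌊1595/453⌋ = 4−3 = 1  ← one
n=6: ⌊2233/453⌋−⌊1914/453⌋ = 4−4 = 0
n=7: ⌊2552/453⌋−⌊2233/453⌋ = 5−4 = 1  ← one
n=8: ⌊2871/453⌋−⌊2552/453⌋ = 6−5 = 1  ← one
n=9: ⌊3190/453⌋−⌊2871/453⌋ = 7−6 = 1  ← one
n=10: ⌊3509/453⌋−⌊3190/453⌋ = 7−7 = 0
n=11: ⌊3828/453⌋−⌊3509/453⌋ = 8−7 = 1  ← one
n=12: ⌊4147/453⌋−⌊3828/453⌋ = 9−8 = 1  ← one
positions of the first 9 ones: 1 2 4 5 7 8 9 11 12

1 2 4 5 7 8 9 11 12


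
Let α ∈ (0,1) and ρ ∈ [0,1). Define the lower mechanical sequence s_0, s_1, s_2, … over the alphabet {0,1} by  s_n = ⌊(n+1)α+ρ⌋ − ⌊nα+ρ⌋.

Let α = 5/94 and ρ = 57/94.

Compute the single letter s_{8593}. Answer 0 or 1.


0

(n+1)α + ρ = (8594·5 + 57) / 94 = 43027/94
nα + ρ     = (8593·5 + 57) / 94 = 43022/94
⌊43027/94⌋ = 457,  ⌊43022/94⌋ = 457
s_{8593} = 457 − 457 = 0


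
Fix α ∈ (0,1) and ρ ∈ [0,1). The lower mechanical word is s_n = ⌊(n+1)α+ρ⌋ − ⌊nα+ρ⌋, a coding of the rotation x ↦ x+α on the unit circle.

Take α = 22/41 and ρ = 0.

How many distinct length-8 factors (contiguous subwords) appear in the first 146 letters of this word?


t_n = ⌊(n·22)/41⌋ for n = 0 … 146:
  n=0…9: ⌊0/41⌋=0 ⌊22/41⌋=0 ⌊44/41⌋=1 ⌊66/41⌋=1 ⌊88/41⌋=2 ⌊110/41⌋=2 ⌊132/41⌋=3 ⌊154/41⌋=3 ⌊176/41⌋=4 ⌊198/41⌋=4
  n=10…19: ⌊220/41⌋=5 ⌊242/41⌋=5 ⌊264/41⌋=6 ⌊286/41⌋=6 ⌊308/41⌋=7 ⌊330/41⌋=8 ⌊352/41⌋=8 ⌊374/41⌋=9 ⌊396/41⌋=9 ⌊418/41⌋=10
  n=20…29: ⌊440/41⌋=10 ⌊462/41⌋=11 ⌊484/41⌋=11 ⌊506/41⌋=12 ⌊528/41⌋=12 ⌊550/41⌋=13 ⌊572/41⌋=13 ⌊594/41⌋=14 ⌊616/41⌋=15 ⌊638/41⌋=15
  n=30…39: ⌊660/41⌋=16 ⌊682/41⌋=16 ⌊704/41⌋=17 ⌊726/41⌋=17 ⌊748/41⌋=18 ⌊770/41⌋=18 ⌊792/41⌋=19 ⌊814/41⌋=19 ⌊836/41⌋=20 ⌊858/41⌋=20
  n=40…49: ⌊880/41⌋=21 ⌊902/41⌋=22 ⌊924/41⌋=22 ⌊946/41⌋=23 ⌊968/41⌋=23 ⌊990/41⌋=24 ⌊1012/41⌋=24 ⌊1034/41⌋=25 ⌊1056/41⌋=25 ⌊1078/41⌋=26
  n=50…59: ⌊1100/41⌋=26 ⌊1122/41⌋=27 ⌊1144/41⌋=27 ⌊1166/41⌋=28 ⌊1188/41⌋=28 ⌊1210/41⌋=29 ⌊1232/41⌋=30 ⌊1254/41⌋=30 ⌊1276/41⌋=31 ⌊1298/41⌋=31
  n=60…69: ⌊1320/41⌋=32 ⌊1342/41⌋=32 ⌊1364/41⌋=33 ⌊1386/41⌋=33 ⌊1408/41⌋=34 ⌊1430/41⌋=34 ⌊1452/41⌋=35 ⌊1474/41⌋=35 ⌊1496/41⌋=36 ⌊1518/41⌋=37
  n=70…79: ⌊1540/41⌋=37 ⌊1562/41⌋=38 ⌊1584/41⌋=38 ⌊1606/41⌋=39 ⌊1628/41⌋=39 ⌊1650/41⌋=40 ⌊1672/41⌋=40 ⌊1694/41⌋=41 ⌊1716/41⌋=41 ⌊1738/41⌋=42
  n=80…89: ⌊1760/41⌋=42 ⌊1782/41⌋=43 ⌊1804/41⌋=44 ⌊1826/41⌋=44 ⌊1848/41⌋=45 ⌊1870/41⌋=45 ⌊1892/41⌋=46 ⌊1914/41⌋=46 ⌊1936/41⌋=47 ⌊1958/41⌋=47
  n=90…99: ⌊1980/41⌋=48 ⌊2002/41⌋=48 ⌊2024/41⌋=49 ⌊2046/41⌋=49 ⌊2068/41⌋=50 ⌊2090/41⌋=50 ⌊2112/41⌋=51 ⌊2134/41⌋=52 ⌊2156/41⌋=52 ⌊2178/41⌋=53
  n=100…109: ⌊2200/41⌋=53 ⌊2222/41⌋=54 ⌊2244/41⌋=54 ⌊2266/41⌋=55 ⌊2288/41⌋=55 ⌊2310/41⌋=56 ⌊2332/41⌋=56 ⌊2354/41⌋=57 ⌊2376/41⌋=57 ⌊2398/41⌋=58
  n=110…119: ⌊2420/41⌋=59 ⌊2442/41⌋=59 ⌊2464/41⌋=60 ⌊2486/41⌋=60 ⌊2508/41⌋=61 ⌊2530/41⌋=61 ⌊2552/41⌋=62 ⌊2574/41⌋=62 ⌊2596/41⌋=63 ⌊2618/41⌋=63
  n=120…129: ⌊2640/41⌋=64 ⌊2662/41⌋=64 ⌊2684/41⌋=65 ⌊2706/41⌋=66 ⌊2728/41⌋=66 ⌊2750/41⌋=67 ⌊2772/41⌋=67 ⌊2794/41⌋=68 ⌊2816/41⌋=68 ⌊2838/41⌋=69
  n=130…139: ⌊2860/41⌋=69 ⌊2882/41⌋=70 ⌊2904/41⌋=70 ⌊2926/41⌋=71 ⌊2948/41⌋=71 ⌊2970/41⌋=72 ⌊2992/41⌋=72 ⌊3014/41⌋=73 ⌊3036/41⌋=74 ⌊3058/41⌋=74
  n=140…146: ⌊3080/41⌋=75 ⌊3102/41⌋=75 ⌊3124/41⌋=76 ⌊3146/41⌋=76 ⌊3168/41⌋=77 ⌊3190/41⌋=77 ⌊3212/41⌋=78
s_n = t_(n+1) − t_n for n = 0 … 145 gives
prefix = 01010101010101101010101010110101010101011010101010101011010101010101101010101010110101010101010110101010101011010101010101101010101010101101010101
slide a length-8 window over [0..7] … [138..145] (139 windows); first occurrence of each distinct factor:
  [  0..  7] 01010101
  [  1..  8] 10101010
  [  7.. 14] 10101011
  [  8.. 15] 01010110
  [  9.. 16] 10101101
  [ 10.. 17] 01011010
  [ 11.. 18] 10110101
  [ 12.. 19] 01101010
  [ 13.. 20] 11010101
  (the other 130 windows repeat one of these)
distinct factors: {01010101, 01010110, 01011010, 01101010, 10101010, 10101011, 10101101, 10110101, 11010101}
count = 9  (Sturmian bound for length 8 is 9)

9


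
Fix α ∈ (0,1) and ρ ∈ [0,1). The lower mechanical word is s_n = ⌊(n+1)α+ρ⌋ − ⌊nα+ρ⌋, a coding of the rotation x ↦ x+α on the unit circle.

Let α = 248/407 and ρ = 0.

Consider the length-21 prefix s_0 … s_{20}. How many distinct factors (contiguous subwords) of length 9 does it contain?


t_n = ⌊(n·248)/407⌋ for n = 0 … 21:
  n=0…9: ⌊0/407⌋=0 ⌊248/407⌋=0 ⌊496/407⌋=1 ⌊744/407⌋=1 ⌊992/407⌋=2 ⌊1240/407⌋=3 ⌊1488/407⌋=3 ⌊1736/407⌋=4 ⌊1984/407⌋=4 ⌊2232/407⌋=5
  n=10…19: ⌊2480/407⌋=6 ⌊2728/407⌋=6 ⌊2976/407⌋=7 ⌊3224/407⌋=7 ⌊3472/407⌋=8 ⌊3720/407⌋=9 ⌊3968/407⌋=9 ⌊4216/407⌋=10 ⌊4464/407⌋=10 ⌊4712/407⌋=11
  n=20…21: ⌊4960/407⌋=12 ⌊5208/407⌋=12
s_n = t_(n+1) − t_n for n = 0 … 20 gives
prefix = 010110101101011010110
slide a length-9 window over [0..8] … [12..20] (13 windows); first occurrence of each distinct factor:
  [  0..  8] 010110101
  [  1..  9] 101101011
  [  2.. 10] 011010110
  [  3.. 11] 110101101
  [  4.. 12] 101011010
  (the other 8 windows repeat one of these)
distinct factors: {010110101, 011010110, 101011010, 101101011, 110101101}
count = 5  (Sturmian bound for length 9 is 10)

5


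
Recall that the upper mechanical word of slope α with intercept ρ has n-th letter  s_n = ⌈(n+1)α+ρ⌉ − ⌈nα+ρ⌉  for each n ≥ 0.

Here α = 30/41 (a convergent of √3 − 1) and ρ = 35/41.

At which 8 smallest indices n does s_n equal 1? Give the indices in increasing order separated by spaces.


0 1 2 4 5 7 8 9

n=0: ⌈65/41⌉−⌈35/41⌉ = 2−1 = 1  ← one
n=1: ⌈95/41⌉−⌈65/41⌉ = 3−2 = 1  ← one
n=2: ⌈125/41⌉−⌈95/41⌉ = 4−3 = 1  ← one
n=3: ⌈155/41⌉−⌈125/41⌉ = 4−4 = 0
n=4: ⌈185/41⌉−⌈155/41⌉ = 5−4 = 1  ← one
n=5: ⌈215/41⌉−⌈185/41⌉ = 6−5 = 1  ← one
n=6: ⌈245/41⌉−⌈215/41⌉ = 6−6 = 0
n=7: ⌈275/41⌉−⌈245/41⌉ = 7−6 = 1  ← one
n=8: ⌈305/41⌉−⌈275/41⌉ = 8−7 = 1  ← one
n=9: ⌈335/41⌉−⌈305/41⌉ = 9−8 = 1  ← one
positions of the first 8 ones: 0 1 2 4 5 7 8 9


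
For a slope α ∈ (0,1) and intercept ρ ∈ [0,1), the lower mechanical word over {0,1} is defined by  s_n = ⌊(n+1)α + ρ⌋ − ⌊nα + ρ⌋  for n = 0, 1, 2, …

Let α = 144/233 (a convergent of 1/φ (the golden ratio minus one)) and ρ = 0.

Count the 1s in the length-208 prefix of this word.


128

#1s = Σ_{n=0}^{207} s_n = Σ_{n=0}^{207} (⌊(n+1)α+ρ⌋ − ⌊nα+ρ⌋)
the sum telescopes: every ⌊nα+ρ⌋ with 0 < n < 208 appears once with + and once with −, leaving ⌊208α+ρ⌋ − ⌊0·α+ρ⌋
208α + ρ = (208·144) / 233 = 29952/233
ρ = 0/233
⌊29952/233⌋ = 128,  ⌊0/233⌋ = 0
#1s = 128 − 0 = 128


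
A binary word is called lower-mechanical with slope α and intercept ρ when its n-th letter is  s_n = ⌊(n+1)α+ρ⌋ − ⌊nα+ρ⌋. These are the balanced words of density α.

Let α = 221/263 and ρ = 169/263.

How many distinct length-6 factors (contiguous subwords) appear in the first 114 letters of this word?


t_n = ⌊(n·221+169)/263⌋ for n = 0 … 114:
  n=0…9: ⌊169/263⌋=0 ⌊390/263⌋=1 ⌊611/263⌋=2 ⌊832/263⌋=3 ⌊1053/263⌋=4 ⌊1274/263⌋=4 ⌊1495/263⌋=5 ⌊1716/263⌋=6 ⌊1937/263⌋=7 ⌊2158/263⌋=8
  n=10…19: ⌊2379/263⌋=9 ⌊2600/263⌋=9 ⌊2821/263⌋=10 ⌊3042/263⌋=11 ⌊3263/263⌋=12 ⌊3484/263⌋=13 ⌊3705/263⌋=14 ⌊3926/263⌋=14 ⌊4147/263⌋=15 ⌊4368/263⌋=16
  n=20…29: ⌊4589/263⌋=17 ⌊4810/263⌋=18 ⌊5031/263⌋=19 ⌊5252/263⌋=19 ⌊5473/263⌋=20 ⌊5694/263⌋=21 ⌊5915/263⌋=22 ⌊6136/263⌋=23 ⌊6357/263⌋=24 ⌊6578/263⌋=25
  n=30…39: ⌊6799/263⌋=25 ⌊7020/263⌋=26 ⌊7241/263⌋=27 ⌊7462/263⌋=28 ⌊7683/263⌋=29 ⌊7904/263⌋=30 ⌊8125/263⌋=30 ⌊8346/263⌋=31 ⌊8567/263⌋=32 ⌊8788/263⌋=33
  n=40…49: ⌊9009/263⌋=34 ⌊9230/263⌋=35 ⌊9451/263⌋=35 ⌊9672/263⌋=36 ⌊9893/263⌋=37 ⌊10114/263⌋=38 ⌊10335/263⌋=39 ⌊10556/263⌋=40 ⌊10777/263⌋=40 ⌊10998/263⌋=41
  n=50…59: ⌊11219/263⌋=42 ⌊11440/263⌋=43 ⌊11661/263⌋=44 ⌊11882/263⌋=45 ⌊12103/263⌋=46 ⌊12324/263⌋=46 ⌊12545/263⌋=47 ⌊12766/263⌋=48 ⌊12987/263⌋=49 ⌊13208/263⌋=50
  n=60…69: ⌊13429/263⌋=51 ⌊13650/263⌋=51 ⌊13871/263⌋=52 ⌊14092/263⌋=53 ⌊14313/263⌋=54 ⌊14534/263⌋=55 ⌊14755/263⌋=56 ⌊14976/263⌋=56 ⌊15197/263⌋=57 ⌊15418/263⌋=58
  n=70…79: ⌊15639/263⌋=59 ⌊15860/263⌋=60 ⌊16081/263⌋=61 ⌊16302/263⌋=61 ⌊16523/263⌋=62 ⌊16744/263⌋=63 ⌊16965/263⌋=64 ⌊17186/263⌋=65 ⌊17407/263⌋=66 ⌊17628/263⌋=67
  n=80…89: ⌊17849/263⌋=67 ⌊18070/263⌋=68 ⌊18291/263⌋=69 ⌊18512/263⌋=70 ⌊18733/263⌋=71 ⌊18954/263⌋=72 ⌊19175/263⌋=72 ⌊19396/263⌋=73 ⌊19617/263⌋=74 ⌊19838/263⌋=75
  n=90…99: ⌊20059/263⌋=76 ⌊20280/263⌋=77 ⌊20501/263⌋=77 ⌊20722/263⌋=78 ⌊20943/263⌋=79 ⌊21164/263⌋=80 ⌊21385/263⌋=81 ⌊21606/263⌋=82 ⌊21827/263⌋=82 ⌊22048/263⌋=83
  n=100…109: ⌊22269/263⌋=84 ⌊22490/263⌋=85 ⌊22711/263⌋=86 ⌊22932/263⌋=87 ⌊23153/263⌋=88 ⌊23374/263⌋=88 ⌊23595/263⌋=89 ⌊23816/263⌋=90 ⌊24037/263⌋=91 ⌊24258/263⌋=92
  n=110…114: ⌊24479/263⌋=93 ⌊24700/263⌋=93 ⌊24921/263⌋=94 ⌊25142/263⌋=95 ⌊25363/263⌋=96
s_n = t_(n+1) − t_n for n = 0 … 113 gives
prefix = 111101111101111101111101111110111110111110111110111111011111011111011111011111101111101111101111101111110111110111
slide a length-6 window over [0..5] … [108..113] (109 windows); first occurrence of each distinct factor:
  [  0..  5] 111101
  [  1..  6] 111011
  [  2..  7] 110111
  [  3..  8] 101111
  [  4..  9] 011111
  [  5.. 10] 111110
  [ 23.. 28] 111111
  (the other 102 windows repeat one of these)
distinct factors: {011111, 101111, 110111, 111011, 111101, 111110, 111111}
count = 7  (Sturmian bound for length 6 is 7)

7


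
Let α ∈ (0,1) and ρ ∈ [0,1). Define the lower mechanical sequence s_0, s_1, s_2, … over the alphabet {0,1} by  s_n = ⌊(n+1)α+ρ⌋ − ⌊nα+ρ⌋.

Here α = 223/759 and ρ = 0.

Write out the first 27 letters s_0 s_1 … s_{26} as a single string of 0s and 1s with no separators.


000100100010010001001001000

n=0: ⌊(1·223)/759⌋ − ⌊(0·223)/759⌋ = ⌊223/759⌋ − ⌊0/759⌋ = 0 − 0 = 0
n=1: ⌊(2·223)/759⌋ − ⌊(1·223)/759⌋ = ⌊446/759⌋ − ⌊223/759⌋ = 0 − 0 = 0
n=2: ⌊(3·223)/759⌋ − ⌊(2·223)/759⌋ = ⌊669/759⌋ − ⌊446/759⌋ = 0 − 0 = 0
n=3: ⌊(4·223)/759⌋ − ⌊(3·223)/759⌋ = ⌊892/759⌋ − ⌊669/759⌋ = 1 − 0 = 1
n=4: ⌊(5·223)/759⌋ − ⌊(4·223)/759⌋ = ⌊1115/759⌋ − ⌊892/759⌋ = 1 − 1 = 0
n=5: ⌊(6·223)/759⌋ − ⌊(5·223)/759⌋ = ⌊1338/759⌋ − ⌊1115/759⌋ = 1 − 1 = 0
n=6: ⌊(7·223)/759⌋ − ⌊(6·223)/759⌋ = ⌊1561/759⌋ − ⌊1338/759⌋ = 2 − 1 = 1
n=7: ⌊(8·223)/759⌋ − ⌊(7·223)/759⌋ = ⌊1784/759⌋ − ⌊1561/759⌋ = 2 − 2 = 0
n=8: ⌊(9·223)/759⌋ − ⌊(8·223)/759⌋ = ⌊2007/759⌋ − ⌊1784/759⌋ = 2 − 2 = 0
n=9: ⌊(10·223)/759⌋ − ⌊(9·223)/759⌋ = ⌊2230/759⌋ − ⌊2007/759⌋ = 2 − 2 = 0
n=10: ⌊(11·223)/759⌋ − ⌊(10·223)/759⌋ = ⌊2453/759⌋ − ⌊2230/759⌋ = 3 − 2 = 1
n=11: ⌊(12·223)/759⌋ − ⌊(11·223)/759⌋ = ⌊2676/759⌋ − ⌊2453/759⌋ = 3 − 3 = 0
n=12: ⌊(13·223)/759⌋ − ⌊(12·223)/759⌋ = ⌊2899/759⌋ − ⌊2676/759⌋ = 3 − 3 = 0
n=13: ⌊(14·223)/759⌋ − ⌊(13·223)/759⌋ = ⌊3122/759⌋ − ⌊2899/759⌋ = 4 − 3 = 1
n=14: ⌊(15·223)/759⌋ − ⌊(14·223)/759⌋ = ⌊3345/759⌋ − ⌊3122/759⌋ = 4 − 4 = 0
n=15: ⌊(16·223)/759⌋ − ⌊(15·223)/759⌋ = ⌊3568/759⌋ − ⌊3345/759⌋ = 4 − 4 = 0
n=16: ⌊(17·223)/759⌋ − ⌊(16·223)/759⌋ = ⌊3791/759⌋ − ⌊3568/759⌋ = 4 − 4 = 0
n=17: ⌊(18·223)/759⌋ − ⌊(17·223)/759⌋ = ⌊4014/759⌋ − ⌊3791/759⌋ = 5 − 4 = 1
n=18: ⌊(19·223)/759⌋ − ⌊(18·223)/759⌋ = ⌊4237/759⌋ − ⌊4014/759⌋ = 5 − 5 = 0
n=19: ⌊(20·223)/759⌋ − ⌊(19·223)/759⌋ = ⌊4460/759⌋ − ⌊4237/759⌋ = 5 − 5 = 0
n=20: ⌊(21·223)/759⌋ − ⌊(20·223)/759⌋ = ⌊4683/759⌋ − ⌊4460/759⌋ = 6 − 5 = 1
n=21: ⌊(22·223)/759⌋ − ⌊(21·223)/759⌋ = ⌊4906/759⌋ − ⌊4683/759⌋ = 6 − 6 = 0
n=22: ⌊(23·223)/759⌋ − ⌊(22·223)/759⌋ = ⌊5129/759⌋ − ⌊4906/759⌋ = 6 − 6 = 0
n=23: ⌊(24·223)/759⌋ − ⌊(23·223)/759⌋ = ⌊5352/759⌋ − ⌊5129/759⌋ = 7 − 6 = 1
n=24: ⌊(25·223)/759⌋ − ⌊(24·223)/759⌋ = ⌊5575/759⌋ − ⌊5352/759⌋ = 7 − 7 = 0
n=25: ⌊(26·223)/759⌋ − ⌊(25·223)/759⌋ = ⌊5798/759⌋ − ⌊5575/759⌋ = 7 − 7 = 0
n=26: ⌊(27·223)/759⌋ − ⌊(26·223)/759⌋ = ⌊6021/759⌋ − ⌊5798/759⌋ = 7 − 7 = 0


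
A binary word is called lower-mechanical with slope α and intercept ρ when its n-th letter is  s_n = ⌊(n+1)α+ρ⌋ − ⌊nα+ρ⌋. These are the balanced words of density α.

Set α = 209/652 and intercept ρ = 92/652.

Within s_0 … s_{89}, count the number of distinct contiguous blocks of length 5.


t_n = ⌊(n·209+92)/652⌋ for n = 0 … 90:
  n=0…9: ⌊92/652⌋=0 ⌊301/652⌋=0 ⌊510/652⌋=0 ⌊719/652⌋=1 ⌊928/652⌋=1 ⌊1137/652⌋=1 ⌊1346/652⌋=2 ⌊1555/652⌋=2 ⌊1764/652⌋=2 ⌊1973/652⌋=3
  n=10…19: ⌊2182/652⌋=3 ⌊2391/652⌋=3 ⌊2600/652⌋=3 ⌊2809/652⌋=4 ⌊3018/652⌋=4 ⌊3227/652⌋=4 ⌊3436/652⌋=5 ⌊3645/652⌋=5 ⌊3854/652⌋=5 ⌊4063/652⌋=6
  n=20…29: ⌊4272/652⌋=6 ⌊4481/652⌋=6 ⌊4690/652⌋=7 ⌊4899/652⌋=7 ⌊5108/652⌋=7 ⌊5317/652⌋=8 ⌊5526/652⌋=8 ⌊5735/652⌋=8 ⌊5944/652⌋=9 ⌊6153/652⌋=9
  n=30…39: ⌊6362/652⌋=9 ⌊6571/652⌋=10 ⌊6780/652⌋=10 ⌊6989/652⌋=10 ⌊7198/652⌋=11 ⌊7407/652⌋=11 ⌊7616/652⌋=11 ⌊7825/652⌋=12 ⌊8034/652⌋=12 ⌊8243/652⌋=12
  n=40…49: ⌊8452/652⌋=12 ⌊8661/652⌋=13 ⌊8870/652⌋=13 ⌊9079/652⌋=13 ⌊9288/652⌋=14 ⌊9497/652⌋=14 ⌊9706/652⌋=14 ⌊9915/652⌋=15 ⌊10124/652⌋=15 ⌊10333/652⌋=15
  n=50…59: ⌊10542/652⌋=16 ⌊10751/652⌋=16 ⌊10960/652⌋=16 ⌊11169/652⌋=17 ⌊11378/652⌋=17 ⌊11587/652⌋=17 ⌊11796/652⌋=18 ⌊12005/652⌋=18 ⌊12214/652⌋=18 ⌊12423/652⌋=19
  n=60…69: ⌊12632/652⌋=19 ⌊12841/652⌋=19 ⌊13050/652⌋=20 ⌊13259/652⌋=20 ⌊13468/652⌋=20 ⌊13677/652⌋=20 ⌊13886/652⌋=21 ⌊14095/652⌋=21 ⌊14304/652⌋=21 ⌊14513/652⌋=22
  n=70…79: ⌊14722/652⌋=22 ⌊14931/652⌋=22 ⌊15140/652⌋=23 ⌊15349/652⌋=23 ⌊15558/652⌋=23 ⌊15767/652⌋=24 ⌊15976/652⌋=24 ⌊16185/652⌋=24 ⌊16394/652⌋=25 ⌊16603/652⌋=25
  n=80…89: ⌊16812/652⌋=25 ⌊17021/652⌋=26 ⌊17230/652⌋=26 ⌊17439/652⌋=26 ⌊17648/652⌋=27 ⌊17857/652⌋=27 ⌊18066/652⌋=27 ⌊18275/652⌋=28 ⌊18484/652⌋=28 ⌊18693/652⌋=28
  n=90: ⌊18902/652⌋=28
s_n = t_(n+1) − t_n for n = 0 … 89 gives
prefix = 001001001000100100100100100100100100100010010010010010010010010001001001001001001001001000
slide a length-5 window over [0..4] … [85..89] (86 windows); first occurrence of each distinct factor:
  [  0..  4] 00100
  [  1..  5] 01001
  [  2..  6] 10010
  [  7.. 11] 01000
  [  8.. 12] 10001
  [  9.. 13] 00010
  (the other 80 windows repeat one of these)
distinct factors: {00010, 00100, 01000, 01001, 10001, 10010}
count = 6  (Sturmian bound for length 5 is 6)

6


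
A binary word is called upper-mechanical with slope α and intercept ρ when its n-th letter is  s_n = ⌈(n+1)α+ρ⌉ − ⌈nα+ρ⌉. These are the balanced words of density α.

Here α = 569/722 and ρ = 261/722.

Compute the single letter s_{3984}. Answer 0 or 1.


(n+1)α + ρ = (3985·569 + 261) / 722 = 2267726/722
nα + ρ     = (3984·569 + 261) / 722 = 2267157/722
⌈2267726/722⌉ = 3141,  ⌈2267157/722⌉ = 3141
s_{3984} = 3141 − 3141 = 0

0


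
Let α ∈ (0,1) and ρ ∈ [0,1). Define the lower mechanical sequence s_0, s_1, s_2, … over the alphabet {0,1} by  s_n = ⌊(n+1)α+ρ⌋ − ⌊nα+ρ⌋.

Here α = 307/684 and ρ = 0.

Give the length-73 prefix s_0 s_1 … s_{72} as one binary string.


0010101010010101010010101010100101010100101010100101010101001010101001010

n=0: ⌊(1·307)/684⌋ − ⌊(0·307)/684⌋ = ⌊307/684⌋ − ⌊0/684⌋ = 0 − 0 = 0
n=1: ⌊(2·307)/684⌋ − ⌊(1·307)/684⌋ = ⌊614/684⌋ − ⌊307/684⌋ = 0 − 0 = 0
n=2: ⌊(3·307)/684⌋ − ⌊(2·307)/684⌋ = ⌊921/684⌋ − ⌊614/684⌋ = 1 − 0 = 1
n=3: ⌊(4·307)/684⌋ − ⌊(3·307)/684⌋ = ⌊1228/684⌋ − ⌊921/684⌋ = 1 − 1 = 0
n=4: ⌊(5·307)/684⌋ − ⌊(4·307)/684⌋ = ⌊1535/684⌋ − ⌊1228/684⌋ = 2 − 1 = 1
n=5: ⌊(6·307)/684⌋ − ⌊(5·307)/684⌋ = ⌊1842/684⌋ − ⌊1535/684⌋ = 2 − 2 = 0
n=6: ⌊(7·307)/684⌋ − ⌊(6·307)/684⌋ = ⌊2149/684⌋ − ⌊1842/684⌋ = 3 − 2 = 1
n=7: ⌊(8·307)/684⌋ − ⌊(7·307)/684⌋ = ⌊2456/684⌋ − ⌊2149/684⌋ = 3 − 3 = 0
n=8: ⌊(9·307)/684⌋ − ⌊(8·307)/684⌋ = ⌊2763/684⌋ − ⌊2456/684⌋ = 4 − 3 = 1
n=9: ⌊(10·307)/684⌋ − ⌊(9·307)/684⌋ = ⌊3070/684⌋ − ⌊2763/684⌋ = 4 − 4 = 0
n=10: ⌊(11·307)/684⌋ − ⌊(10·307)/684⌋ = ⌊3377/684⌋ − ⌊3070/684⌋ = 4 − 4 = 0
n=11: ⌊(12·307)/684⌋ − ⌊(11·307)/684⌋ = ⌊3684/684⌋ − ⌊3377/684⌋ = 5 − 4 = 1
n=12: ⌊(13·307)/684⌋ − ⌊(12·307)/684⌋ = ⌊3991/684⌋ − ⌊3684/684⌋ = 5 − 5 = 0
n=13: ⌊(14·307)/684⌋ − ⌊(13·307)/684⌋ = ⌊4298/684⌋ − ⌊3991/684⌋ = 6 − 5 = 1
n=14: ⌊(15·307)/684⌋ − ⌊(14·307)/684⌋ = ⌊4605/684⌋ − ⌊4298/684⌋ = 6 − 6 = 0
n=15: ⌊(16·307)/684⌋ − ⌊(15·307)/684⌋ = ⌊4912/684⌋ − ⌊4605/684⌋ = 7 − 6 = 1
n=16: ⌊(17·307)/684⌋ − ⌊(16·307)/684⌋ = ⌊5219/684⌋ − ⌊4912/684⌋ = 7 − 7 = 0
n=17: ⌊(18·307)/684⌋ − ⌊(17·307)/684⌋ = ⌊5526/684⌋ − ⌊5219/684⌋ = 8 − 7 = 1
n=18: ⌊(19·307)/684⌋ − ⌊(18·307)/684⌋ = ⌊5833/684⌋ − ⌊5526/684⌋ = 8 − 8 = 0
n=19: ⌊(20·307)/684⌋ − ⌊(19·307)/684⌋ = ⌊6140/684⌋ − ⌊5833/684⌋ = 8 − 8 = 0
n=20: ⌊(21·307)/684⌋ − ⌊(20·307)/684⌋ = ⌊6447/684⌋ − ⌊6140/684⌋ = 9 − 8 = 1
n=21: ⌊(22·307)/684⌋ − ⌊(21·307)/684⌋ = ⌊6754/684⌋ − ⌊6447/684⌋ = 9 − 9 = 0
n=22: ⌊(23·307)/684⌋ − ⌊(22·307)/684⌋ = ⌊7061/684⌋ − ⌊6754/684⌋ = 10 − 9 = 1
n=23: ⌊(24·307)/684⌋ − ⌊(23·307)/684⌋ = ⌊7368/684⌋ − ⌊7061/684⌋ = 10 − 10 = 0
n=24: ⌊(25·307)/684⌋ − ⌊(24·307)/684⌋ = ⌊7675/684⌋ − ⌊7368/684⌋ = 11 − 10 = 1
n=25: ⌊(26·307)/684⌋ − ⌊(25·307)/684⌋ = ⌊7982/684⌋ − ⌊7675/684⌋ = 11 − 11 = 0
n=26: ⌊(27·307)/684⌋ − ⌊(26·307)/684⌋ = ⌊8289/684⌋ − ⌊7982/684⌋ = 12 − 11 = 1
n=27: ⌊(28·307)/684⌋ − ⌊(27·307)/684⌋ = ⌊8596/684⌋ − ⌊8289/684⌋ = 12 − 12 = 0
n=28: ⌊(29·307)/684⌋ − ⌊(28·307)/684⌋ = ⌊8903/684⌋ − ⌊8596/684⌋ = 13 − 12 = 1
n=29: ⌊(30·307)/684⌋ − ⌊(29·307)/684⌋ = ⌊9210/684⌋ − ⌊8903/684⌋ = 13 − 13 = 0
n=30: ⌊(31·307)/684⌋ − ⌊(30·307)/684⌋ = ⌊9517/684⌋ − ⌊9210/684⌋ = 13 − 13 = 0
n=31: ⌊(32·307)/684⌋ − ⌊(31·307)/684⌋ = ⌊9824/684⌋ − ⌊9517/684⌋ = 14 − 13 = 1
n=32: ⌊(33·307)/684⌋ − ⌊(32·307)/684⌋ = ⌊10131/684⌋ − ⌊9824/684⌋ = 14 − 14 = 0
n=33: ⌊(34·307)/684⌋ − ⌊(33·307)/684⌋ = ⌊10438/684⌋ − ⌊10131/684⌋ = 15 − 14 = 1
n=34: ⌊(35·307)/684⌋ − ⌊(34·307)/684⌋ = ⌊10745/684⌋ − ⌊10438/684⌋ = 15 − 15 = 0
n=35: ⌊(36·307)/684⌋ − ⌊(35·307)/684⌋ = ⌊11052/684⌋ − ⌊10745/684⌋ = 16 − 15 = 1
n=36: ⌊(37·307)/684⌋ − ⌊(36·307)/684⌋ = ⌊11359/684⌋ − ⌊11052/684⌋ = 16 − 16 = 0
n=37: ⌊(38·307)/684⌋ − ⌊(37·307)/684⌋ = ⌊11666/684⌋ − ⌊11359/684⌋ = 17 − 16 = 1
n=38: ⌊(39·307)/684⌋ − ⌊(38·307)/684⌋ = ⌊11973/684⌋ − ⌊11666/684⌋ = 17 − 17 = 0
n=39: ⌊(40·307)/684⌋ − ⌊(39·307)/684⌋ = ⌊12280/684⌋ − ⌊11973/684⌋ = 17 − 17 = 0
n=40: ⌊(41·307)/684⌋ − ⌊(40·307)/684⌋ = ⌊12587/684⌋ − ⌊12280/684⌋ = 18 − 17 = 1
n=41: ⌊(42·307)/684⌋ − ⌊(41·307)/684⌋ = ⌊12894/684⌋ − ⌊12587/684⌋ = 18 − 18 = 0
n=42: ⌊(43·307)/684⌋ − ⌊(42·307)/684⌋ = ⌊13201/684⌋ − ⌊12894/684⌋ = 19 − 18 = 1
n=43: ⌊(44·307)/684⌋ − ⌊(43·307)/684⌋ = ⌊13508/684⌋ − ⌊13201/684⌋ = 19 − 19 = 0
n=44: ⌊(45·307)/684⌋ − ⌊(44·307)/684⌋ = ⌊13815/684⌋ − ⌊13508/684⌋ = 20 − 19 = 1
n=45: ⌊(46·307)/684⌋ − ⌊(45·307)/684⌋ = ⌊14122/684⌋ − ⌊13815/684⌋ = 20 − 20 = 0
n=46: ⌊(47·307)/684⌋ − ⌊(46·307)/684⌋ = ⌊14429/684⌋ − ⌊14122/684⌋ = 21 − 20 = 1
n=47: ⌊(48·307)/684⌋ − ⌊(47·307)/684⌋ = ⌊14736/684⌋ − ⌊14429/684⌋ = 21 − 21 = 0
n=48: ⌊(49·307)/684⌋ − ⌊(48·307)/684⌋ = ⌊15043/684⌋ − ⌊14736/684⌋ = 21 − 21 = 0
n=49: ⌊(50·307)/684⌋ − ⌊(49·307)/684⌋ = ⌊15350/684⌋ − ⌊15043/684⌋ = 22 − 21 = 1
n=50: ⌊(51·307)/684⌋ − ⌊(50·307)/684⌋ = ⌊15657/684⌋ − ⌊15350/684⌋ = 22 − 22 = 0
n=51: ⌊(52·307)/684⌋ − ⌊(51·307)/684⌋ = ⌊15964/684⌋ − ⌊15657/684⌋ = 23 − 22 = 1
n=52: ⌊(53·307)/684⌋ − ⌊(52·307)/684⌋ = ⌊16271/684⌋ − ⌊15964/684⌋ = 23 − 23 = 0
n=53: ⌊(54·307)/684⌋ − ⌊(53·307)/684⌋ = ⌊16578/684⌋ − ⌊16271/684⌋ = 24 − 23 = 1
n=54: ⌊(55·307)/684⌋ − ⌊(54·307)/684⌋ = ⌊16885/684⌋ − ⌊16578/684⌋ = 24 − 24 = 0
n=55: ⌊(56·307)/684⌋ − ⌊(55·307)/684⌋ = ⌊17192/684⌋ − ⌊16885/684⌋ = 25 − 24 = 1
n=56: ⌊(57·307)/684⌋ − ⌊(56·307)/684⌋ = ⌊17499/684⌋ − ⌊17192/684⌋ = 25 − 25 = 0
n=57: ⌊(58·307)/684⌋ − ⌊(57·307)/684⌋ = ⌊17806/684⌋ − ⌊17499/684⌋ = 26 − 25 = 1
n=58: ⌊(59·307)/684⌋ − ⌊(58·307)/684⌋ = ⌊18113/684⌋ − ⌊17806/684⌋ = 26 − 26 = 0
n=59: ⌊(60·307)/684⌋ − ⌊(59·307)/684⌋ = ⌊18420/684⌋ − ⌊18113/684⌋ = 26 − 26 = 0
n=60: ⌊(61·307)/684⌋ − ⌊(60·307)/684⌋ = ⌊18727/684⌋ − ⌊18420/684⌋ = 27 − 26 = 1
n=61: ⌊(62·307)/684⌋ − ⌊(61·307)/684⌋ = ⌊19034/684⌋ − ⌊18727/684⌋ = 27 − 27 = 0
n=62: ⌊(63·307)/684⌋ − ⌊(62·307)/684⌋ = ⌊19341/684⌋ − ⌊19034/684⌋ = 28 − 27 = 1
n=63: ⌊(64·307)/684⌋ − ⌊(63·307)/684⌋ = ⌊19648/684⌋ − ⌊19341/684⌋ = 28 − 28 = 0
n=64: ⌊(65·307)/684⌋ − ⌊(64·307)/684⌋ = ⌊19955/684⌋ − ⌊19648/684⌋ = 29 − 28 = 1
n=65: ⌊(66·307)/684⌋ − ⌊(65·307)/684⌋ = ⌊20262/684⌋ − ⌊19955/684⌋ = 29 − 29 = 0
n=66: ⌊(67·307)/684⌋ − ⌊(66·307)/684⌋ = ⌊20569/684⌋ − ⌊20262/684⌋ = 30 − 29 = 1
n=67: ⌊(68·307)/684⌋ − ⌊(67·307)/684⌋ = ⌊20876/684⌋ − ⌊20569/684⌋ = 30 − 30 = 0
n=68: ⌊(69·307)/684⌋ − ⌊(68·307)/684⌋ = ⌊21183/684⌋ − ⌊20876/684⌋ = 30 − 30 = 0
n=69: ⌊(70·307)/684⌋ − ⌊(69·307)/684⌋ = ⌊21490/684⌋ − ⌊21183/684⌋ = 31 − 30 = 1
n=70: ⌊(71·307)/684⌋ − ⌊(70·307)/684⌋ = ⌊21797/684⌋ − ⌊21490/684⌋ = 31 − 31 = 0
n=71: ⌊(72·307)/684⌋ − ⌊(71·307)/684⌋ = ⌊22104/684⌋ − ⌊21797/684⌋ = 32 − 31 = 1
n=72: ⌊(73·307)/684⌋ − ⌊(72·307)/684⌋ = ⌊22411/684⌋ − ⌊22104/684⌋ = 32 − 32 = 0


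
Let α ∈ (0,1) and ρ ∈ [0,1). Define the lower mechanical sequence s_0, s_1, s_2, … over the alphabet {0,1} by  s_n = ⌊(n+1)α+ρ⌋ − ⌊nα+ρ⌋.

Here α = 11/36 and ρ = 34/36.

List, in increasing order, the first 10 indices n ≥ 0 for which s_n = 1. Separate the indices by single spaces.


0 3 6 9 13 16 19 23 26 29

n=0: ⌊45/36⌋−⌊34/36⌋ = 1−0 = 1  ← one
n=1: ⌊56/36⌋−⌊45/36⌋ = 1−1 = 0
n=2: ⌊67/36⌋−⌊56/36⌋ = 1−1 = 0
n=3: ⌊78/36⌋−⌊67/36⌋ = 2−1 = 1  ← one
n=4: ⌊89/36⌋−⌊78/36⌋ = 2−2 = 0
n=5: ⌊100/36⌋−⌊89/36⌋ = 2−2 = 0
n=6: ⌊111/36⌋−⌊100/36⌋ = 3−2 = 1  ← one
n=7: ⌊122/36⌋−⌊111/36⌋ = 3−3 = 0
n=8: ⌊133/36⌋−⌊122/36⌋ = 3−3 = 0
n=9: ⌊144/36⌋−⌊133/36⌋ = 4−3 = 1  ← one
n=10: ⌊155/36⌋−⌊144/36⌋ = 4−4 = 0
n=11: ⌊166/36⌋−⌊155/36⌋ = 4−4 = 0
n=12: ⌊177/36⌋−⌊166/36⌋ = 4−4 = 0
n=13: ⌊188/36⌋−⌊177/36⌋ = 5−4 = 1  ← one
n=14: ⌊199/36⌋−⌊188/36⌋ = 5−5 = 0
n=15: ⌊210/36⌋−⌊199/36⌋ = 5−5 = 0
n=16: ⌊221/36⌋−⌊210/36⌋ = 6−5 = 1  ← one
n=17: ⌊232/36⌋−⌊221/36⌋ = 6−6 = 0
n=18: ⌊243/36⌋−⌊232/36⌋ = 6−6 = 0
n=19: ⌊254/36⌋−⌊243/36⌋ = 7−6 = 1  ← one
n=20: ⌊265/36⌋−⌊254/36⌋ = 7−7 = 0
n=21: ⌊276/36⌋−⌊265/36⌋ = 7−7 = 0
n=22: ⌊287/36⌋−⌊276/36⌋ = 7−7 = 0
n=23: ⌊298/36⌋−⌊287/36⌋ = 8−7 = 1  ← one
n=24: ⌊309/36⌋−⌊298/36⌋ = 8−8 = 0
n=25: ⌊320/36⌋−⌊309/36⌋ = 8−8 = 0
n=26: ⌊331/36⌋−⌊320/36⌋ = 9−8 = 1  ← one
n=27: ⌊342/36⌋−⌊331/36⌋ = 9−9 = 0
n=28: ⌊353/36⌋−⌊342/36⌋ = 9−9 = 0
n=29: ⌊364/36⌋−⌊353/36⌋ = 10−9 = 1  ← one
positions of the first 10 ones: 0 3 6 9 13 16 19 23 26 29


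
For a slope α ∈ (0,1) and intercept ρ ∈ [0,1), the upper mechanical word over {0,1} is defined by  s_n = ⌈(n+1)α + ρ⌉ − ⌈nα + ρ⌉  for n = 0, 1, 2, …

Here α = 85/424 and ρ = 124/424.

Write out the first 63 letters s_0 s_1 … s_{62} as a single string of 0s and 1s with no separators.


000100001000010000100001000010000100001000010000100001000010000

n=0: ⌈(1·85+124)/424⌉ − ⌈(0·85+124)/424⌉ = ⌈209/424⌉ − ⌈124/424⌉ = 1 − 1 = 0
n=1: ⌈(2·85+124)/424⌉ − ⌈(1·85+124)/424⌉ = ⌈294/424⌉ − ⌈209/424⌉ = 1 − 1 = 0
n=2: ⌈(3·85+124)/424⌉ − ⌈(2·85+124)/424⌉ = ⌈379/424⌉ − ⌈294/424⌉ = 1 − 1 = 0
n=3: ⌈(4·85+124)/424⌉ − ⌈(3·85+124)/424⌉ = ⌈464/424⌉ − ⌈379/424⌉ = 2 − 1 = 1
n=4: ⌈(5·85+124)/424⌉ − ⌈(4·85+124)/424⌉ = ⌈549/424⌉ − ⌈464/424⌉ = 2 − 2 = 0
n=5: ⌈(6·85+124)/424⌉ − ⌈(5·85+124)/424⌉ = ⌈634/424⌉ − ⌈549/424⌉ = 2 − 2 = 0
n=6: ⌈(7·85+124)/424⌉ − ⌈(6·85+124)/424⌉ = ⌈719/424⌉ − ⌈634/424⌉ = 2 − 2 = 0
n=7: ⌈(8·85+124)/424⌉ − ⌈(7·85+124)/424⌉ = ⌈804/424⌉ − ⌈719/424⌉ = 2 − 2 = 0
n=8: ⌈(9·85+124)/424⌉ − ⌈(8·85+124)/424⌉ = ⌈889/424⌉ − ⌈804/424⌉ = 3 − 2 = 1
n=9: ⌈(10·85+124)/424⌉ − ⌈(9·85+124)/424⌉ = ⌈974/424⌉ − ⌈889/424⌉ = 3 − 3 = 0
n=10: ⌈(11·85+124)/424⌉ − ⌈(10·85+124)/424⌉ = ⌈1059/424⌉ − ⌈974/424⌉ = 3 − 3 = 0
n=11: ⌈(12·85+124)/424⌉ − ⌈(11·85+124)/424⌉ = ⌈1144/424⌉ − ⌈1059/424⌉ = 3 − 3 = 0
n=12: ⌈(13·85+124)/424⌉ − ⌈(12·85+124)/424⌉ = ⌈1229/424⌉ − ⌈1144/424⌉ = 3 − 3 = 0
n=13: ⌈(14·85+124)/424⌉ − ⌈(13·85+124)/424⌉ = ⌈1314/424⌉ − ⌈1229/424⌉ = 4 − 3 = 1
n=14: ⌈(15·85+124)/424⌉ − ⌈(14·85+124)/424⌉ = ⌈1399/424⌉ − ⌈1314/424⌉ = 4 − 4 = 0
n=15: ⌈(16·85+124)/424⌉ − ⌈(15·85+124)/424⌉ = ⌈1484/424⌉ − ⌈1399/424⌉ = 4 − 4 = 0
n=16: ⌈(17·85+124)/424⌉ − ⌈(16·85+124)/424⌉ = ⌈1569/424⌉ − ⌈1484/424⌉ = 4 − 4 = 0
n=17: ⌈(18·85+124)/424⌉ − ⌈(17·85+124)/424⌉ = ⌈1654/424⌉ − ⌈1569/424⌉ = 4 − 4 = 0
n=18: ⌈(19·85+124)/424⌉ − ⌈(18·85+124)/424⌉ = ⌈1739/424⌉ − ⌈1654/424⌉ = 5 − 4 = 1
n=19: ⌈(20·85+124)/424⌉ − ⌈(19·85+124)/424⌉ = ⌈1824/424⌉ − ⌈1739/424⌉ = 5 − 5 = 0
n=20: ⌈(21·85+124)/424⌉ − ⌈(20·85+124)/424⌉ = ⌈1909/424⌉ − ⌈1824/424⌉ = 5 − 5 = 0
n=21: ⌈(22·85+124)/424⌉ − ⌈(21·85+124)/424⌉ = ⌈1994/424⌉ − ⌈1909/424⌉ = 5 − 5 = 0
n=22: ⌈(23·85+124)/424⌉ − ⌈(22·85+124)/424⌉ = ⌈2079/424⌉ − ⌈1994/424⌉ = 5 − 5 = 0
n=23: ⌈(24·85+124)/424⌉ − ⌈(23·85+124)/424⌉ = ⌈2164/424⌉ − ⌈2079/424⌉ = 6 − 5 = 1
n=24: ⌈(25·85+124)/424⌉ − ⌈(24·85+124)/424⌉ = ⌈2249/424⌉ − ⌈2164/424⌉ = 6 − 6 = 0
n=25: ⌈(26·85+124)/424⌉ − ⌈(25·85+124)/424⌉ = ⌈2334/424⌉ − ⌈2249/424⌉ = 6 − 6 = 0
n=26: ⌈(27·85+124)/424⌉ − ⌈(26·85+124)/424⌉ = ⌈2419/424⌉ − ⌈2334/424⌉ = 6 − 6 = 0
n=27: ⌈(28·85+124)/424⌉ − ⌈(27·85+124)/424⌉ = ⌈2504/424⌉ − ⌈2419/424⌉ = 6 − 6 = 0
n=28: ⌈(29·85+124)/424⌉ − ⌈(28·85+124)/424⌉ = ⌈2589/424⌉ − ⌈2504/424⌉ = 7 − 6 = 1
n=29: ⌈(30·85+124)/424⌉ − ⌈(29·85+124)/424⌉ = ⌈2674/424⌉ − ⌈2589/424⌉ = 7 − 7 = 0
n=30: ⌈(31·85+124)/424⌉ − ⌈(30·85+124)/424⌉ = ⌈2759/424⌉ − ⌈2674/424⌉ = 7 − 7 = 0
n=31: ⌈(32·85+124)/424⌉ − ⌈(31·85+124)/424⌉ = ⌈2844/424⌉ − ⌈2759/424⌉ = 7 − 7 = 0
n=32: ⌈(33·85+124)/424⌉ − ⌈(32·85+124)/424⌉ = ⌈2929/424⌉ − ⌈2844/424⌉ = 7 − 7 = 0
n=33: ⌈(34·85+124)/424⌉ − ⌈(33·85+124)/424⌉ = ⌈3014/424⌉ − ⌈2929/424⌉ = 8 − 7 = 1
n=34: ⌈(35·85+124)/424⌉ − ⌈(34·85+124)/424⌉ = ⌈3099/424⌉ − ⌈3014/424⌉ = 8 − 8 = 0
n=35: ⌈(36·85+124)/424⌉ − ⌈(35·85+124)/424⌉ = ⌈3184/424⌉ − ⌈3099/424⌉ = 8 − 8 = 0
n=36: ⌈(37·85+124)/424⌉ − ⌈(36·85+124)/424⌉ = ⌈3269/424⌉ − ⌈3184/424⌉ = 8 − 8 = 0
n=37: ⌈(38·85+124)/424⌉ − ⌈(37·85+124)/424⌉ = ⌈3354/424⌉ − ⌈3269/424⌉ = 8 − 8 = 0
n=38: ⌈(39·85+124)/424⌉ − ⌈(38·85+124)/424⌉ = ⌈3439/424⌉ − ⌈3354/424⌉ = 9 − 8 = 1
n=39: ⌈(40·85+124)/424⌉ − ⌈(39·85+124)/424⌉ = ⌈3524/424⌉ − ⌈3439/424⌉ = 9 − 9 = 0
n=40: ⌈(41·85+124)/424⌉ − ⌈(40·85+124)/424⌉ = ⌈3609/424⌉ − ⌈3524/424⌉ = 9 − 9 = 0
n=41: ⌈(42·85+124)/424⌉ − ⌈(41·85+124)/424⌉ = ⌈3694/424⌉ − ⌈3609/424⌉ = 9 − 9 = 0
n=42: ⌈(43·85+124)/424⌉ − ⌈(42·85+124)/424⌉ = ⌈3779/424⌉ − ⌈3694/424⌉ = 9 − 9 = 0
n=43: ⌈(44·85+124)/424⌉ − ⌈(43·85+124)/424⌉ = ⌈3864/424⌉ − ⌈3779/424⌉ = 10 − 9 = 1
n=44: ⌈(45·85+124)/424⌉ − ⌈(44·85+124)/424⌉ = ⌈3949/424⌉ − ⌈3864/424⌉ = 10 − 10 = 0
n=45: ⌈(46·85+124)/424⌉ − ⌈(45·85+124)/424⌉ = ⌈4034/424⌉ − ⌈3949/424⌉ = 10 − 10 = 0
n=46: ⌈(47·85+124)/424⌉ − ⌈(46·85+124)/424⌉ = ⌈4119/424⌉ − ⌈4034/424⌉ = 10 − 10 = 0
n=47: ⌈(48·85+124)/424⌉ − ⌈(47·85+124)/424⌉ = ⌈4204/424⌉ − ⌈4119/424⌉ = 10 − 10 = 0
n=48: ⌈(49·85+124)/424⌉ − ⌈(48·85+124)/424⌉ = ⌈4289/424⌉ − ⌈4204/424⌉ = 11 − 10 = 1
n=49: ⌈(50·85+124)/424⌉ − ⌈(49·85+124)/424⌉ = ⌈4374/424⌉ − ⌈4289/424⌉ = 11 − 11 = 0
n=50: ⌈(51·85+124)/424⌉ − ⌈(50·85+124)/424⌉ = ⌈4459/424⌉ − ⌈4374/424⌉ = 11 − 11 = 0
n=51: ⌈(52·85+124)/424⌉ − ⌈(51·85+124)/424⌉ = ⌈4544/424⌉ − ⌈4459/424⌉ = 11 − 11 = 0
n=52: ⌈(53·85+124)/424⌉ − ⌈(52·85+124)/424⌉ = ⌈4629/424⌉ − ⌈4544/424⌉ = 11 − 11 = 0
n=53: ⌈(54·85+124)/424⌉ − ⌈(53·85+124)/424⌉ = ⌈4714/424⌉ − ⌈4629/424⌉ = 12 − 11 = 1
n=54: ⌈(55·85+124)/424⌉ − ⌈(54·85+124)/424⌉ = ⌈4799/424⌉ − ⌈4714/424⌉ = 12 − 12 = 0
n=55: ⌈(56·85+124)/424⌉ − ⌈(55·85+124)/424⌉ = ⌈4884/424⌉ − ⌈4799/424⌉ = 12 − 12 = 0
n=56: ⌈(57·85+124)/424⌉ − ⌈(56·85+124)/424⌉ = ⌈4969/424⌉ − ⌈4884/424⌉ = 12 − 12 = 0
n=57: ⌈(58·85+124)/424⌉ − ⌈(57·85+124)/424⌉ = ⌈5054/424⌉ − ⌈4969/424⌉ = 12 − 12 = 0
n=58: ⌈(59·85+124)/424⌉ − ⌈(58·85+124)/424⌉ = ⌈5139/424⌉ − ⌈5054/424⌉ = 13 − 12 = 1
n=59: ⌈(60·85+124)/424⌉ − ⌈(59·85+124)/424⌉ = ⌈5224/424⌉ − ⌈5139/424⌉ = 13 − 13 = 0
n=60: ⌈(61·85+124)/424⌉ − ⌈(60·85+124)/424⌉ = ⌈5309/424⌉ − ⌈5224/424⌉ = 13 − 13 = 0
n=61: ⌈(62·85+124)/424⌉ − ⌈(61·85+124)/424⌉ = ⌈5394/424⌉ − ⌈5309/424⌉ = 13 − 13 = 0
n=62: ⌈(63·85+124)/424⌉ − ⌈(62·85+124)/424⌉ = ⌈5479/424⌉ − ⌈5394/424⌉ = 13 − 13 = 0
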